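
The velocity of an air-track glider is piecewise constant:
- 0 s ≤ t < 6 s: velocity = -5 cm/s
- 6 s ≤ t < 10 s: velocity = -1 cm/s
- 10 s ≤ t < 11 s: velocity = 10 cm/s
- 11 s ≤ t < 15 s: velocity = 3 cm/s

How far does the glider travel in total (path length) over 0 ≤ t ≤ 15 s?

56 cm

Distance (not displacement) is the total path length: add the absolute areas under v-t.
0–6 s: |-5| × 6 = 30 cm
6–10 s: |-1| × 4 = 4 cm
10–11 s: |10| × 1 = 10 cm
11–15 s: |3| × 4 = 12 cm
Total distance = 56 cm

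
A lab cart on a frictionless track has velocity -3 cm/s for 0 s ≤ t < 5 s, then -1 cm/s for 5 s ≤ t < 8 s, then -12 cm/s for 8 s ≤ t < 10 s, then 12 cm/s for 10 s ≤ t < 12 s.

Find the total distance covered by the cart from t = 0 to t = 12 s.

Total distance travelled is ∫|v| dt — sum the magnitudes of each area piece.
0–5 s: |-3| × 5 = 15 cm
5–8 s: |-1| × 3 = 3 cm
8–10 s: |-12| × 2 = 24 cm
10–12 s: |12| × 2 = 24 cm
Total distance = 66 cm

66 cm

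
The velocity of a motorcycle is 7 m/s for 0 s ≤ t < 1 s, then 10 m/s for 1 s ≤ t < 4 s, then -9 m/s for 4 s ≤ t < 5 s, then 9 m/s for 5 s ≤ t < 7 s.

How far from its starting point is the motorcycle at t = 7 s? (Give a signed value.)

46 m

Displacement is the signed area under the v-t curve.
0–1 s: 7 × 1 = 7 m
1–4 s: 10 × 3 = 30 m
4–5 s: -9 × 1 = -9 m
5–7 s: 9 × 2 = 18 m
Net displacement = 46 m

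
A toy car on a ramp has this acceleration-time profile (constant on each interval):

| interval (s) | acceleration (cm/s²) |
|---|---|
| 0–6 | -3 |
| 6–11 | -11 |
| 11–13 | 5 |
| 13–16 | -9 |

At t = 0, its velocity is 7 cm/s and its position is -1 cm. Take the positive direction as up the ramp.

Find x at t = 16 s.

On each constant-a segment, Δv = aΔt and Δx = v₀Δt + ½aΔt²; chain segment to segment.
0–6 s: v starts 7 cm/s; Δx = 7·6 + ½·-3·6² = -12 cm; v ends -11 cm/s.
6–11 s: v starts -11 cm/s; Δx = -11·5 + ½·-11·5² = -192.5 cm; v ends -66 cm/s.
11–13 s: v starts -66 cm/s; Δx = -66·2 + ½·5·2² = -122 cm; v ends -56 cm/s.
13–16 s: v starts -56 cm/s; Δx = -56·3 + ½·-9·3² = -208.5 cm; v ends -83 cm/s.
x(16) = -1 + Σ Δx = -536 cm.

-536 cm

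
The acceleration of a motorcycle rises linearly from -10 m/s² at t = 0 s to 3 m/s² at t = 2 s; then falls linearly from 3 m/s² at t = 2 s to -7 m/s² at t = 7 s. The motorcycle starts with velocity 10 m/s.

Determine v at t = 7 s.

-7 m/s

Δv equals the area under the a-t graph; then v = v₀ + Δv.
0–2 s: ½(-10 + 3)(2) = -7 m/s
2–7 s: ½(3 + -7)(5) = -10 m/s
Δv = -17 m/s, so v(7) = 10 + (-17) = -7 m/s.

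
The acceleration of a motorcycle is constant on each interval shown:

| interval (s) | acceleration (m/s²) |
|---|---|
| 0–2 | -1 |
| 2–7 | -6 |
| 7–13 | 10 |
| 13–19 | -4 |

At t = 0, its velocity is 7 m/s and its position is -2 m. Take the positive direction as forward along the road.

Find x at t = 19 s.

On each constant-a segment, Δv = aΔt and Δx = v₀Δt + ½aΔt²; chain segment to segment.
0–2 s: v starts 7 m/s; Δx = 7·2 + ½·-1·2² = 12 m; v ends 5 m/s.
2–7 s: v starts 5 m/s; Δx = 5·5 + ½·-6·5² = -50 m; v ends -25 m/s.
7–13 s: v starts -25 m/s; Δx = -25·6 + ½·10·6² = 30 m; v ends 35 m/s.
13–19 s: v starts 35 m/s; Δx = 35·6 + ½·-4·6² = 138 m; v ends 11 m/s.
x(19) = -2 + Σ Δx = 128 m.

128 m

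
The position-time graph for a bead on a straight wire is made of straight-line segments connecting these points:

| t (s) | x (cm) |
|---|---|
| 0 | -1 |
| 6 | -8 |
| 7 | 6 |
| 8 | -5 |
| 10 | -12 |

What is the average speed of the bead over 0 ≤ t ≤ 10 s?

Average speed = (total path length)/(elapsed time); on a piecewise-linear x-t graph the path length is Σ|Δx|.
0–6 s: |Δx| = |-8 − -1| = 7 cm
6–7 s: |Δx| = |6 − -8| = 14 cm
7–8 s: |Δx| = |-5 − 6| = 11 cm
8–10 s: |Δx| = |-12 − -5| = 7 cm
Total path = 39 cm; average speed = 39/10 = 3.9 cm/s.

3.9 cm/s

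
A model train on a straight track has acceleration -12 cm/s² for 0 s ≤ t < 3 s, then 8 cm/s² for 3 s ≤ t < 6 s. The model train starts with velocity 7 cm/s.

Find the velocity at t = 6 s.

Δv equals the area under the a-t graph; then v = v₀ + Δv.
0–3 s: -12 × 3 = -36 cm/s
3–6 s: 8 × 3 = 24 cm/s
Δv = -12 cm/s, so v(6) = 7 + (-12) = -5 cm/s.

-5 cm/s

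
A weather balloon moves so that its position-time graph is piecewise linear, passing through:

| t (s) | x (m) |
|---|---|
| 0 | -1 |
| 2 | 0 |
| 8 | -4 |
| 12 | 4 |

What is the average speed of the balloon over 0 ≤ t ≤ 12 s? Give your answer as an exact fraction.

Average speed = (total path length)/(elapsed time); on a piecewise-linear x-t graph the path length is Σ|Δx|.
0–2 s: |Δx| = |0 − -1| = 1 m
2–8 s: |Δx| = |-4 − 0| = 4 m
8–12 s: |Δx| = |4 − -4| = 8 m
Total path = 13 m; average speed = 13/12 = 13/12 m/s.

13/12 m/s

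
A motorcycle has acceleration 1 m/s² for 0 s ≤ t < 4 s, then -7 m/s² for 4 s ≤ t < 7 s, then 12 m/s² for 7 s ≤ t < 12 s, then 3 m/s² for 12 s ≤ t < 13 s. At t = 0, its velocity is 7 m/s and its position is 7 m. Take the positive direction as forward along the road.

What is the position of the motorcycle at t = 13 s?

On each constant-a segment, Δv = aΔt and Δx = v₀Δt + ½aΔt²; chain segment to segment.
0–4 s: v starts 7 m/s; Δx = 7·4 + ½·1·4² = 36 m; v ends 11 m/s.
4–7 s: v starts 11 m/s; Δx = 11·3 + ½·-7·3² = 1.5 m; v ends -10 m/s.
7–12 s: v starts -10 m/s; Δx = -10·5 + ½·12·5² = 100 m; v ends 50 m/s.
12–13 s: v starts 50 m/s; Δx = 50·1 + ½·3·1² = 51.5 m; v ends 53 m/s.
x(13) = 7 + Σ Δx = 196 m.

196 m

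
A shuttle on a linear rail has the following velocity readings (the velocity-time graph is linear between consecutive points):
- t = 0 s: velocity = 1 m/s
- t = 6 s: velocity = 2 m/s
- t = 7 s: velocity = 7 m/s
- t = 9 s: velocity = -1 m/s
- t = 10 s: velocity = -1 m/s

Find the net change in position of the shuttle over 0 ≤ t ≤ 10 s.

Net displacement equals the area under the velocity-time graph (areas below the axis count negative).
0–6 s: ½(1 + 2)(6) = 9 m
6–7 s: ½(2 + 7)(1) = 4.5 m
7–9 s: ½(7 + -1)(2) = 6 m
9–10 s: -1 × 1 = -1 m
Net displacement = 18.5 m

18.5 m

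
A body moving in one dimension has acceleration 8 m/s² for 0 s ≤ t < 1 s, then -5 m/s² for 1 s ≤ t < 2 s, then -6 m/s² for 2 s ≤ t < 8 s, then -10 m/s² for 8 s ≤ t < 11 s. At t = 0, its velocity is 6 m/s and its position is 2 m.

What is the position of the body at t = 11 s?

On each constant-a segment, Δv = aΔt and Δx = v₀Δt + ½aΔt²; chain segment to segment.
0–1 s: v starts 6 m/s; Δx = 6·1 + ½·8·1² = 10 m; v ends 14 m/s.
1–2 s: v starts 14 m/s; Δx = 14·1 + ½·-5·1² = 11.5 m; v ends 9 m/s.
2–8 s: v starts 9 m/s; Δx = 9·6 + ½·-6·6² = -54 m; v ends -27 m/s.
8–11 s: v starts -27 m/s; Δx = -27·3 + ½·-10·3² = -126 m; v ends -57 m/s.
x(11) = 2 + Σ Δx = -156.5 m.

-156.5 m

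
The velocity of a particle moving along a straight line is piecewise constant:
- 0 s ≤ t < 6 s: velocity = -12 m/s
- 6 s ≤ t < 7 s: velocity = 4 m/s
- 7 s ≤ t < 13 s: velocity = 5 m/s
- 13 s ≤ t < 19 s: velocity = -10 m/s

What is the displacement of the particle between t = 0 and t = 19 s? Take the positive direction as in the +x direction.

-98 m

Displacement is the signed area under the v-t curve.
0–6 s: -12 × 6 = -72 m
6–7 s: 4 × 1 = 4 m
7–13 s: 5 × 6 = 30 m
13–19 s: -10 × 6 = -60 m
Net displacement = -98 m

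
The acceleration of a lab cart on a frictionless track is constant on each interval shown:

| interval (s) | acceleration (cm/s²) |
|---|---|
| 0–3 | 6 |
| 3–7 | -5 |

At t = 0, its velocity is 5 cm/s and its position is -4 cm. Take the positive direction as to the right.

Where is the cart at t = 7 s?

90 cm

On each constant-a segment, Δv = aΔt and Δx = v₀Δt + ½aΔt²; chain segment to segment.
0–3 s: v starts 5 cm/s; Δx = 5·3 + ½·6·3² = 42 cm; v ends 23 cm/s.
3–7 s: v starts 23 cm/s; Δx = 23·4 + ½·-5·4² = 52 cm; v ends 3 cm/s.
x(7) = -4 + Σ Δx = 90 cm.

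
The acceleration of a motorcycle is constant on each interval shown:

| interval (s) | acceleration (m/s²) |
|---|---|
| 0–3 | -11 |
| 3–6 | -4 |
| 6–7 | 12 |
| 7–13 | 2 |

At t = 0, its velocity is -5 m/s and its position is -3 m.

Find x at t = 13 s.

-435.5 m

On each constant-a segment, Δv = aΔt and Δx = v₀Δt + ½aΔt²; chain segment to segment.
0–3 s: v starts -5 m/s; Δx = -5·3 + ½·-11·3² = -64.5 m; v ends -38 m/s.
3–6 s: v starts -38 m/s; Δx = -38·3 + ½·-4·3² = -132 m; v ends -50 m/s.
6–7 s: v starts -50 m/s; Δx = -50·1 + ½·12·1² = -44 m; v ends -38 m/s.
7–13 s: v starts -38 m/s; Δx = -38·6 + ½·2·6² = -192 m; v ends -26 m/s.
x(13) = -3 + Σ Δx = -435.5 m.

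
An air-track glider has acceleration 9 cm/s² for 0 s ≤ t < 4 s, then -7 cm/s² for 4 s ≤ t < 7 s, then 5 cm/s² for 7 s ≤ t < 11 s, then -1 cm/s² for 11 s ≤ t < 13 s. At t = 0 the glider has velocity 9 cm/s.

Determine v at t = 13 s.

42 cm/s

Δv equals the area under the a-t graph; then v = v₀ + Δv.
0–4 s: 9 × 4 = 36 cm/s
4–7 s: -7 × 3 = -21 cm/s
7–11 s: 5 × 4 = 20 cm/s
11–13 s: -1 × 2 = -2 cm/s
Δv = 33 cm/s, so v(13) = 9 + (33) = 42 cm/s.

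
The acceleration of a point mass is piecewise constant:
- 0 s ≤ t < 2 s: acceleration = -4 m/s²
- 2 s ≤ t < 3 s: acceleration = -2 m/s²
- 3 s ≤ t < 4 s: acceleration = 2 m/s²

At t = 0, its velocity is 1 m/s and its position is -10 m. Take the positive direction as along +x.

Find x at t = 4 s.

On each constant-a segment, Δv = aΔt and Δx = v₀Δt + ½aΔt²; chain segment to segment.
0–2 s: v starts 1 m/s; Δx = 1·2 + ½·-4·2² = -6 m; v ends -7 m/s.
2–3 s: v starts -7 m/s; Δx = -7·1 + ½·-2·1² = -8 m; v ends -9 m/s.
3–4 s: v starts -9 m/s; Δx = -9·1 + ½·2·1² = -8 m; v ends -7 m/s.
x(4) = -10 + Σ Δx = -32 m.

-32 m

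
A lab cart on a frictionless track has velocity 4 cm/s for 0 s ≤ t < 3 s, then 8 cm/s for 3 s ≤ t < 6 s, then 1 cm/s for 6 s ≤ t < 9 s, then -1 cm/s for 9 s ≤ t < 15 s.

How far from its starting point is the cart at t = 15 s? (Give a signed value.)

Displacement is the signed area under the v-t curve.
0–3 s: 4 × 3 = 12 cm
3–6 s: 8 × 3 = 24 cm
6–9 s: 1 × 3 = 3 cm
9–15 s: -1 × 6 = -6 cm
Net displacement = 33 cm

33 cm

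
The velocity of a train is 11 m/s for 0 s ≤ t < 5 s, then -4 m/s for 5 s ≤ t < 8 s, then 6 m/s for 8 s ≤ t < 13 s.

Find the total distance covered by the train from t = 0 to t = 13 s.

Distance (not displacement) is the total path length: add the absolute areas under v-t.
0–5 s: |11| × 5 = 55 m
5–8 s: |-4| × 3 = 12 m
8–13 s: |6| × 5 = 30 m
Total distance = 97 m

97 m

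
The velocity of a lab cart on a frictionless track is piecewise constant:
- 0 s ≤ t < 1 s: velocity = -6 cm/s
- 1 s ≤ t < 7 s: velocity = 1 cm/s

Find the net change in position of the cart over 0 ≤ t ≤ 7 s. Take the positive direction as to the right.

0 cm

Displacement is the signed area under the v-t curve.
0–1 s: -6 × 1 = -6 cm
1–7 s: 1 × 6 = 6 cm
Net displacement = 0 cm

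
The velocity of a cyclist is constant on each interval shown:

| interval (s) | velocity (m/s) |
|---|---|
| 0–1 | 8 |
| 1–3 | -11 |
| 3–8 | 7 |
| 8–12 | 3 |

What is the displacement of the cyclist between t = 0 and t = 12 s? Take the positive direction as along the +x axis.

33 m

Displacement is the signed area under the v-t curve.
0–1 s: 8 × 1 = 8 m
1–3 s: -11 × 2 = -22 m
3–8 s: 7 × 5 = 35 m
8–12 s: 3 × 4 = 12 m
Net displacement = 33 m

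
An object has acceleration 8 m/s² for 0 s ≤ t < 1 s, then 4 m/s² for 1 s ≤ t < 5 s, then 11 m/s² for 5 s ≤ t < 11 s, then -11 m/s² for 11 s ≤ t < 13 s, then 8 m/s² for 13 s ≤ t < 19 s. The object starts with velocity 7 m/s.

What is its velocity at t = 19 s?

123 m/s

Δv equals the area under the a-t graph; then v = v₀ + Δv.
0–1 s: 8 × 1 = 8 m/s
1–5 s: 4 × 4 = 16 m/s
5–11 s: 11 × 6 = 66 m/s
11–13 s: -11 × 2 = -22 m/s
13–19 s: 8 × 6 = 48 m/s
Δv = 116 m/s, so v(19) = 7 + (116) = 123 m/s.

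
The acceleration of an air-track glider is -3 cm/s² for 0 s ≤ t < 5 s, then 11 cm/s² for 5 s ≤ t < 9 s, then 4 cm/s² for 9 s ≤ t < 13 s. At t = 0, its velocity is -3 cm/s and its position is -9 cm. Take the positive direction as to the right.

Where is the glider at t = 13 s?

On each constant-a segment, Δv = aΔt and Δx = v₀Δt + ½aΔt²; chain segment to segment.
0–5 s: v starts -3 cm/s; Δx = -3·5 + ½·-3·5² = -52.5 cm; v ends -18 cm/s.
5–9 s: v starts -18 cm/s; Δx = -18·4 + ½·11·4² = 16 cm; v ends 26 cm/s.
9–13 s: v starts 26 cm/s; Δx = 26·4 + ½·4·4² = 136 cm; v ends 42 cm/s.
x(13) = -9 + Σ Δx = 90.5 cm.

90.5 cm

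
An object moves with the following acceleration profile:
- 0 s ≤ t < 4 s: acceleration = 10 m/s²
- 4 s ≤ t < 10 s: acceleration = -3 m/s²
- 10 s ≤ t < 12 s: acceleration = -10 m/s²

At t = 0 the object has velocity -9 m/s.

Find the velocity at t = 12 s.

Δv equals the area under the a-t graph; then v = v₀ + Δv.
0–4 s: 10 × 4 = 40 m/s
4–10 s: -3 × 6 = -18 m/s
10–12 s: -10 × 2 = -20 m/s
Δv = 2 m/s, so v(12) = -9 + (2) = -7 m/s.

-7 m/s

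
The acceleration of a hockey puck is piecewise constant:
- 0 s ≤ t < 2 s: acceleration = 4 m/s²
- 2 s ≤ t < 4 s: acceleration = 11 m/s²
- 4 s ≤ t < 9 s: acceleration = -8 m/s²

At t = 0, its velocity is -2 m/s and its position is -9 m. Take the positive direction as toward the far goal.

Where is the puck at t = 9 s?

On each constant-a segment, Δv = aΔt and Δx = v₀Δt + ½aΔt²; chain segment to segment.
0–2 s: v starts -2 m/s; Δx = -2·2 + ½·4·2² = 4 m; v ends 6 m/s.
2–4 s: v starts 6 m/s; Δx = 6·2 + ½·11·2² = 34 m; v ends 28 m/s.
4–9 s: v starts 28 m/s; Δx = 28·5 + ½·-8·5² = 40 m; v ends -12 m/s.
x(9) = -9 + Σ Δx = 69 m.

69 m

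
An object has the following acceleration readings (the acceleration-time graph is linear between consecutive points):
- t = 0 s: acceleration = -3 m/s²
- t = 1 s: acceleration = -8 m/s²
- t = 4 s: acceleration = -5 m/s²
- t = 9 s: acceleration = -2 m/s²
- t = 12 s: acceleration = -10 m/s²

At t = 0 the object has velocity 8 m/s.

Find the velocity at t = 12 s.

Δv equals the area under the a-t graph; then v = v₀ + Δv.
0–1 s: ½(-3 + -8)(1) = -5.5 m/s
1–4 s: ½(-8 + -5)(3) = -19.5 m/s
4–9 s: ½(-5 + -2)(5) = -17.5 m/s
9–12 s: ½(-2 + -10)(3) = -18 m/s
Δv = -60.5 m/s, so v(12) = 8 + (-60.5) = -52.5 m/s.

-52.5 m/s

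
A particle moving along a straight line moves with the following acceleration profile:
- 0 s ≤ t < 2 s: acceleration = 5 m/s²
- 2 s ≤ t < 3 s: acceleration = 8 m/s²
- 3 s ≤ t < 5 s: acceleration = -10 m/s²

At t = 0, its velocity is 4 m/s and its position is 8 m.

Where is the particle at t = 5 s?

68 m

On each constant-a segment, Δv = aΔt and Δx = v₀Δt + ½aΔt²; chain segment to segment.
0–2 s: v starts 4 m/s; Δx = 4·2 + ½·5·2² = 18 m; v ends 14 m/s.
2–3 s: v starts 14 m/s; Δx = 14·1 + ½·8·1² = 18 m; v ends 22 m/s.
3–5 s: v starts 22 m/s; Δx = 22·2 + ½·-10·2² = 24 m; v ends 2 m/s.
x(5) = 8 + Σ Δx = 68 m.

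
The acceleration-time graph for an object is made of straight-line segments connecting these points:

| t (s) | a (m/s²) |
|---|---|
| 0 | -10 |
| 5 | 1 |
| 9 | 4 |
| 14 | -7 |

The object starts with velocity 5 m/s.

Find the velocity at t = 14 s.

Δv equals the area under the a-t graph; then v = v₀ + Δv.
0–5 s: ½(-10 + 1)(5) = -22.5 m/s
5–9 s: ½(1 + 4)(4) = 10 m/s
9–14 s: ½(4 + -7)(5) = -7.5 m/s
Δv = -20 m/s, so v(14) = 5 + (-20) = -15 m/s.

-15 m/s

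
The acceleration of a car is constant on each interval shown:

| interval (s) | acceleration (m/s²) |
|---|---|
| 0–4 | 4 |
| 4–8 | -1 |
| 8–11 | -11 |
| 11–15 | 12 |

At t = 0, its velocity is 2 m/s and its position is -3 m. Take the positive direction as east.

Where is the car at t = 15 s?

113.5 m

On each constant-a segment, Δv = aΔt and Δx = v₀Δt + ½aΔt²; chain segment to segment.
0–4 s: v starts 2 m/s; Δx = 2·4 + ½·4·4² = 40 m; v ends 18 m/s.
4–8 s: v starts 18 m/s; Δx = 18·4 + ½·-1·4² = 64 m; v ends 14 m/s.
8–11 s: v starts 14 m/s; Δx = 14·3 + ½·-11·3² = -7.5 m; v ends -19 m/s.
11–15 s: v starts -19 m/s; Δx = -19·4 + ½·12·4² = 20 m; v ends 29 m/s.
x(15) = -3 + Σ Δx = 113.5 m.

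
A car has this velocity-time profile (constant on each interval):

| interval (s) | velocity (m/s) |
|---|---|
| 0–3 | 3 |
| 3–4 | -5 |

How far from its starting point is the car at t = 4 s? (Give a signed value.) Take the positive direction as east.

Displacement is the signed area under the v-t curve.
0–3 s: 3 × 3 = 9 m
3–4 s: -5 × 1 = -5 m
Net displacement = 4 m

4 m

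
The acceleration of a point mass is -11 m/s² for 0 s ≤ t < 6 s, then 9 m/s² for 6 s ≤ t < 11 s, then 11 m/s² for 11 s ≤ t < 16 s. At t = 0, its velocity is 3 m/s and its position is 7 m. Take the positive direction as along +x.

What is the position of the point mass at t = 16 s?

On each constant-a segment, Δv = aΔt and Δx = v₀Δt + ½aΔt²; chain segment to segment.
0–6 s: v starts 3 m/s; Δx = 3·6 + ½·-11·6² = -180 m; v ends -63 m/s.
6–11 s: v starts -63 m/s; Δx = -63·5 + ½·9·5² = -202.5 m; v ends -18 m/s.
11–16 s: v starts -18 m/s; Δx = -18·5 + ½·11·5² = 47.5 m; v ends 37 m/s.
x(16) = 7 + Σ Δx = -328 m.

-328 m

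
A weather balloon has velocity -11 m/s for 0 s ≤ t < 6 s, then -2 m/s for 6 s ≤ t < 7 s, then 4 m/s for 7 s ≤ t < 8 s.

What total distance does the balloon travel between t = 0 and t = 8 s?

Distance (not displacement) is the total path length: add the absolute areas under v-t.
0–6 s: |-11| × 6 = 66 m
6–7 s: |-2| × 1 = 2 m
7–8 s: |4| × 1 = 4 m
Total distance = 72 m

72 m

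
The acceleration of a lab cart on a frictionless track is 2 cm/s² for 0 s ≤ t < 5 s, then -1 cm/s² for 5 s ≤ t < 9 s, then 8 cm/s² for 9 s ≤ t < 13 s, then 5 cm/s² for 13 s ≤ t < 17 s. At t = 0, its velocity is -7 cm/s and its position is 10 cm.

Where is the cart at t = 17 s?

On each constant-a segment, Δv = aΔt and Δx = v₀Δt + ½aΔt²; chain segment to segment.
0–5 s: v starts -7 cm/s; Δx = -7·5 + ½·2·5² = -10 cm; v ends 3 cm/s.
5–9 s: v starts 3 cm/s; Δx = 3·4 + ½·-1·4² = 4 cm; v ends -1 cm/s.
9–13 s: v starts -1 cm/s; Δx = -1·4 + ½·8·4² = 60 cm; v ends 31 cm/s.
13–17 s: v starts 31 cm/s; Δx = 31·4 + ½·5·4² = 164 cm; v ends 51 cm/s.
x(17) = 10 + Σ Δx = 228 cm.

228 cm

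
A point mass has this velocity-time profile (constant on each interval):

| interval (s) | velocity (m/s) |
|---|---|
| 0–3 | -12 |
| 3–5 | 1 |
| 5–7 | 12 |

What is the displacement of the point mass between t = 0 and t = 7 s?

-10 m

Displacement is the signed area under the v-t curve.
0–3 s: -12 × 3 = -36 m
3–5 s: 1 × 2 = 2 m
5–7 s: 12 × 2 = 24 m
Net displacement = -10 m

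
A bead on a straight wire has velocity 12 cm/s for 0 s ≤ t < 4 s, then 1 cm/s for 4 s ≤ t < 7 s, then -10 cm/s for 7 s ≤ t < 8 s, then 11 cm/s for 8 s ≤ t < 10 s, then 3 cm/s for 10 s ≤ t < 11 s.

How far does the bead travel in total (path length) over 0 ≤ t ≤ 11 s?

Total distance travelled is ∫|v| dt — sum the magnitudes of each area piece.
0–4 s: |12| × 4 = 48 cm
4–7 s: |1| × 3 = 3 cm
7–8 s: |-10| × 1 = 10 cm
8–10 s: |11| × 2 = 22 cm
10–11 s: |3| × 1 = 3 cm
Total distance = 86 cm

86 cm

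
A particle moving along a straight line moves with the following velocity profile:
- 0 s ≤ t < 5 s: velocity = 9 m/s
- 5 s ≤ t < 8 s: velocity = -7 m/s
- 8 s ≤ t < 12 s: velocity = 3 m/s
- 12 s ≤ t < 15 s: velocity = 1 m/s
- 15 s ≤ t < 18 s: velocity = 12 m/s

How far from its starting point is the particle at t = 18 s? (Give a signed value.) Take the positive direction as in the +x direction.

Net displacement equals the area under the velocity-time graph (areas below the axis count negative).
0–5 s: 9 × 5 = 45 m
5–8 s: -7 × 3 = -21 m
8–12 s: 3 × 4 = 12 m
12–15 s: 1 × 3 = 3 m
15–18 s: 12 × 3 = 36 m
Net displacement = 75 m

75 m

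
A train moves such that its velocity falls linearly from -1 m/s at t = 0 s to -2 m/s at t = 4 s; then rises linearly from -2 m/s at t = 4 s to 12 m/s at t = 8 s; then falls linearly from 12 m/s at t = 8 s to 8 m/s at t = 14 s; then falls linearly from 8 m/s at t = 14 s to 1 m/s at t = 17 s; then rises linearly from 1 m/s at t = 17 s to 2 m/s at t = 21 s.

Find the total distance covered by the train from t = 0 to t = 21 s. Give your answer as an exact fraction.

1493/14 m

Distance (not displacement) is the total path length: add the absolute areas under v-t.
0–4 s: |½(-1 + -2)(4)| = 6 m
4–8 s: v = 0 at t = 32/7 s; triangle areas 4/7 + 144/7 = 148/7 m
8–14 s: |½(12 + 8)(6)| = 60 m
14–17 s: |½(8 + 1)(3)| = 13.5 m
17–21 s: |½(1 + 2)(4)| = 6 m
Total distance = 1493/14 m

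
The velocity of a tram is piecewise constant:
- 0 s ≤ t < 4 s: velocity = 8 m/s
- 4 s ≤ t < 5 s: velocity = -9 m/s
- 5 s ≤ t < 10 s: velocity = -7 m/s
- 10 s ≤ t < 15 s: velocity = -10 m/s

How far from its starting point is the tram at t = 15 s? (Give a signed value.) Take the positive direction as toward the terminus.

Net displacement equals the area under the velocity-time graph (areas below the axis count negative).
0–4 s: 8 × 4 = 32 m
4–5 s: -9 × 1 = -9 m
5–10 s: -7 × 5 = -35 m
10–15 s: -10 × 5 = -50 m
Net displacement = -62 m

-62 m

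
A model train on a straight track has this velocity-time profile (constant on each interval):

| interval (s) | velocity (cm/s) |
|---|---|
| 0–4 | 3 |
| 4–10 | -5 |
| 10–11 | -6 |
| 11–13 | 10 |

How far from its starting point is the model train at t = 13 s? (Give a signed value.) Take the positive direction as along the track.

-4 cm

Net displacement equals the area under the velocity-time graph (areas below the axis count negative).
0–4 s: 3 × 4 = 12 cm
4–10 s: -5 × 6 = -30 cm
10–11 s: -6 × 1 = -6 cm
11–13 s: 10 × 2 = 20 cm
Net displacement = -4 cm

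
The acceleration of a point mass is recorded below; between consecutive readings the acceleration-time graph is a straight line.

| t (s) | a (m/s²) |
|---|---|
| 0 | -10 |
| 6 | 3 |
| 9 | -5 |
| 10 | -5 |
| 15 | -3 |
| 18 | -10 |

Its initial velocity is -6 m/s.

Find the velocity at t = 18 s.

Δv equals the area under the a-t graph; then v = v₀ + Δv.
0–6 s: ½(-10 + 3)(6) = -21 m/s
6–9 s: ½(3 + -5)(3) = -3 m/s
9–10 s: -5 × 1 = -5 m/s
10–15 s: ½(-5 + -3)(5) = -20 m/s
15–18 s: ½(-3 + -10)(3) = -19.5 m/s
Δv = -68.5 m/s, so v(18) = -6 + (-68.5) = -74.5 m/s.

-74.5 m/s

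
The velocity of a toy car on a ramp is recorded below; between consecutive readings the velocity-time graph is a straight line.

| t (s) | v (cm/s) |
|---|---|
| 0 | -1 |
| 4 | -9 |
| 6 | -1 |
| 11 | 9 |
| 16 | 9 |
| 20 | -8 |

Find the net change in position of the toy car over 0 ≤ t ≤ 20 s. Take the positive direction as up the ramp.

37 cm

Net displacement equals the area under the velocity-time graph (areas below the axis count negative).
0–4 s: ½(-1 + -9)(4) = -20 cm
4–6 s: ½(-9 + -1)(2) = -10 cm
6–11 s: ½(-1 + 9)(5) = 20 cm
11–16 s: 9 × 5 = 45 cm
16–20 s: ½(9 + -8)(4) = 2 cm
Net displacement = 37 cm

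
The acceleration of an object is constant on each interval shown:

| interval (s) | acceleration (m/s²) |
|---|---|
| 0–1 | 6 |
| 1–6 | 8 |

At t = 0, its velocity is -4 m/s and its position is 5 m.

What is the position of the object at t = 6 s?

114 m

On each constant-a segment, Δv = aΔt and Δx = v₀Δt + ½aΔt²; chain segment to segment.
0–1 s: v starts -4 m/s; Δx = -4·1 + ½·6·1² = -1 m; v ends 2 m/s.
1–6 s: v starts 2 m/s; Δx = 2·5 + ½·8·5² = 110 m; v ends 42 m/s.
x(6) = 5 + Σ Δx = 114 m.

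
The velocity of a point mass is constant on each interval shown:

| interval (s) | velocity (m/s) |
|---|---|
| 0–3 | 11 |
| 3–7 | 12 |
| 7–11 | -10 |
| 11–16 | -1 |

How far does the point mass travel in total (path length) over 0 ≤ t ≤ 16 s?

126 m

Distance (not displacement) is the total path length: add the absolute areas under v-t.
0–3 s: |11| × 3 = 33 m
3–7 s: |12| × 4 = 48 m
7–11 s: |-10| × 4 = 40 m
11–16 s: |-1| × 5 = 5 m
Total distance = 126 m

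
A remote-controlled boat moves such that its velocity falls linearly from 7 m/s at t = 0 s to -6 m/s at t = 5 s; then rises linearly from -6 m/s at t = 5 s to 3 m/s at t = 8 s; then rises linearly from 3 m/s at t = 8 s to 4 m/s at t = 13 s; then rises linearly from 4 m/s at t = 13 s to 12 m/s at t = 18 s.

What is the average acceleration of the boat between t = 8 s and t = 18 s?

0.9 m/s²

Average acceleration = Δv/Δt = (12 − 3)/(18 − 8) = 0.9 m/s².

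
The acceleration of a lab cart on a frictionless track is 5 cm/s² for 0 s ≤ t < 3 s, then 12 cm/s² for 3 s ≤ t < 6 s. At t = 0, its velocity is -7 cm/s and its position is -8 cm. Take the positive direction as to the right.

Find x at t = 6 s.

On each constant-a segment, Δv = aΔt and Δx = v₀Δt + ½aΔt²; chain segment to segment.
0–3 s: v starts -7 cm/s; Δx = -7·3 + ½·5·3² = 1.5 cm; v ends 8 cm/s.
3–6 s: v starts 8 cm/s; Δx = 8·3 + ½·12·3² = 78 cm; v ends 44 cm/s.
x(6) = -8 + Σ Δx = 71.5 cm.

71.5 cm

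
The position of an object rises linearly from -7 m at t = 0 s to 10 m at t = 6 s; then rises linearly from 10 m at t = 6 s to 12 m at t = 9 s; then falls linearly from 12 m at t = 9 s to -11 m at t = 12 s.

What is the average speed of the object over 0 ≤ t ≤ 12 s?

3.5 m/s

Average speed = (total path length)/(elapsed time); on a piecewise-linear x-t graph the path length is Σ|Δx|.
0–6 s: |Δx| = |10 − -7| = 17 m
6–9 s: |Δx| = |12 − 10| = 2 m
9–12 s: |Δx| = |-11 − 12| = 23 m
Total path = 42 m; average speed = 42/12 = 3.5 m/s.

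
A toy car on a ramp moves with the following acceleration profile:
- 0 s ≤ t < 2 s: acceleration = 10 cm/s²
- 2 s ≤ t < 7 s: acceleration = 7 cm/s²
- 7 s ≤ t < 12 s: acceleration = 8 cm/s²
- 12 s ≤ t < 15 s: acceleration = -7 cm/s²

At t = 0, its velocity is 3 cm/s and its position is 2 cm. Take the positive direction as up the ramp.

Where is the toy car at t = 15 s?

On each constant-a segment, Δv = aΔt and Δx = v₀Δt + ½aΔt²; chain segment to segment.
0–2 s: v starts 3 cm/s; Δx = 3·2 + ½·10·2² = 26 cm; v ends 23 cm/s.
2–7 s: v starts 23 cm/s; Δx = 23·5 + ½·7·5² = 202.5 cm; v ends 58 cm/s.
7–12 s: v starts 58 cm/s; Δx = 58·5 + ½·8·5² = 390 cm; v ends 98 cm/s.
12–15 s: v starts 98 cm/s; Δx = 98·3 + ½·-7·3² = 262.5 cm; v ends 77 cm/s.
x(15) = 2 + Σ Δx = 883 cm.

883 cm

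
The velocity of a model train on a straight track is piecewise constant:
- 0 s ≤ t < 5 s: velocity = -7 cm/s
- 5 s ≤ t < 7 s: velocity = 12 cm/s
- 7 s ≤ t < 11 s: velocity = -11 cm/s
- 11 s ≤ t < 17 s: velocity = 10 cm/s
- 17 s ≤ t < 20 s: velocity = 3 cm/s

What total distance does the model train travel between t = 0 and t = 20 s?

Distance (not displacement) is the total path length: add the absolute areas under v-t.
0–5 s: |-7| × 5 = 35 cm
5–7 s: |12| × 2 = 24 cm
7–11 s: |-11| × 4 = 44 cm
11–17 s: |10| × 6 = 60 cm
17–20 s: |3| × 3 = 9 cm
Total distance = 172 cm

172 cm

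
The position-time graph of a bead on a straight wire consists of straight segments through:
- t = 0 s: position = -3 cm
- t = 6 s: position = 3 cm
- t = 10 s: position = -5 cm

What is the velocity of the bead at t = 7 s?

Velocity is the slope of the x-t graph on 6–10 s: (-5 − 3)/(10 − 6) = -2 cm/s.

-2 cm/s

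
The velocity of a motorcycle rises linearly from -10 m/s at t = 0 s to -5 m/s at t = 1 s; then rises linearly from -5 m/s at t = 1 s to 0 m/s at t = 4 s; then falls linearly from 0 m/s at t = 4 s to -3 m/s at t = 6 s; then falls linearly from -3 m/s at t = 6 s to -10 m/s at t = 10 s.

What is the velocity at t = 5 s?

-1.5 m/s

On 4–6 s the graph is linear from 0 to -3 m/s: v(5) = 0 + (-3 − 0)·(5 − 4)/(6 − 4) = -1.5 m/s.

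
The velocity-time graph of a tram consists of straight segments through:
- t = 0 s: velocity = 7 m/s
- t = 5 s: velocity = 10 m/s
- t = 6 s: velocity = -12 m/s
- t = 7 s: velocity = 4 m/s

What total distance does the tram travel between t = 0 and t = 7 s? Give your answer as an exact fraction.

1167/22 m

Distance (not displacement) is the total path length: add the absolute areas under v-t.
0–5 s: |½(7 + 10)(5)| = 42.5 m
5–6 s: v = 0 at t = 60/11 s; triangle areas 25/11 + 36/11 = 61/11 m
6–7 s: v = 0 at t = 6.75 s; triangle areas 4.5 + 0.5 = 5 m
Total distance = 1167/22 m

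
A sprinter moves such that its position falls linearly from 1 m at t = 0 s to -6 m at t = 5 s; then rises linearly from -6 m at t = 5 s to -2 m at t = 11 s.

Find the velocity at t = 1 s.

Velocity is the slope of the x-t graph on 0–5 s: (-6 − 1)/(5 − 0) = -1.4 m/s.

-1.4 m/s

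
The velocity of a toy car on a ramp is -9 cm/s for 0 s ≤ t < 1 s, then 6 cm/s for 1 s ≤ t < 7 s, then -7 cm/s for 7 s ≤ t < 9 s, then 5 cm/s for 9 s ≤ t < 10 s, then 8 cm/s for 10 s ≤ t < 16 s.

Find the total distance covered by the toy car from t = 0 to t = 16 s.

Distance (not displacement) is the total path length: add the absolute areas under v-t.
0–1 s: |-9| × 1 = 9 cm
1–7 s: |6| × 6 = 36 cm
7–9 s: |-7| × 2 = 14 cm
9–10 s: |5| × 1 = 5 cm
10–16 s: |8| × 6 = 48 cm
Total distance = 112 cm

112 cm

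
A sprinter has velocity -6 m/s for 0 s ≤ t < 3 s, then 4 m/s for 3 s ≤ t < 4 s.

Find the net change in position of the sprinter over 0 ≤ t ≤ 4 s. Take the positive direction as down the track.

-14 m

Net displacement equals the area under the velocity-time graph (areas below the axis count negative).
0–3 s: -6 × 3 = -18 m
3–4 s: 4 × 1 = 4 m
Net displacement = -14 m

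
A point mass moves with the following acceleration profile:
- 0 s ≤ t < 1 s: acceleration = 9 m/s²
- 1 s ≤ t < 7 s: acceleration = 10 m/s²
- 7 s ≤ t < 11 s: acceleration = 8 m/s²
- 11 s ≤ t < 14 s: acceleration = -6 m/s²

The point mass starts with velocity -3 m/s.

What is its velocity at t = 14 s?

80 m/s

Δv equals the area under the a-t graph; then v = v₀ + Δv.
0–1 s: 9 × 1 = 9 m/s
1–7 s: 10 × 6 = 60 m/s
7–11 s: 8 × 4 = 32 m/s
11–14 s: -6 × 3 = -18 m/s
Δv = 83 m/s, so v(14) = -3 + (83) = 80 m/s.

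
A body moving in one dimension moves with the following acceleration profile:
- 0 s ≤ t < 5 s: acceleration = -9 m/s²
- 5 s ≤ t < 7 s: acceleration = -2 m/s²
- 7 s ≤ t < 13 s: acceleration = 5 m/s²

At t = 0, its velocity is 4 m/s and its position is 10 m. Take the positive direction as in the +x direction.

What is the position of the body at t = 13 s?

-348.5 m

On each constant-a segment, Δv = aΔt and Δx = v₀Δt + ½aΔt²; chain segment to segment.
0–5 s: v starts 4 m/s; Δx = 4·5 + ½·-9·5² = -92.5 m; v ends -41 m/s.
5–7 s: v starts -41 m/s; Δx = -41·2 + ½·-2·2² = -86 m; v ends -45 m/s.
7–13 s: v starts -45 m/s; Δx = -45·6 + ½·5·6² = -180 m; v ends -15 m/s.
x(13) = 10 + Σ Δx = -348.5 m.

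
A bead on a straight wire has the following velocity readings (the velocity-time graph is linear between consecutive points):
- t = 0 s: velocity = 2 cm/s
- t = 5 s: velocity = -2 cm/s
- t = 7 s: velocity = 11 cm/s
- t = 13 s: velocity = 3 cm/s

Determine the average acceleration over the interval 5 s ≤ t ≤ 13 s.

0.625 cm/s²

Average acceleration = Δv/Δt = (3 − -2)/(13 − 5) = 0.625 cm/s².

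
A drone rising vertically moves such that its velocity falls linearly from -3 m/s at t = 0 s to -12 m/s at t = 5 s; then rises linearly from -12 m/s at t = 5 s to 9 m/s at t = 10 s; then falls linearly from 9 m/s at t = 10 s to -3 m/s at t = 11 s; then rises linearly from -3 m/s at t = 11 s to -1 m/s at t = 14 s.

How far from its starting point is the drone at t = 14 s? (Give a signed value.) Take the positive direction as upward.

Displacement is the signed area under the v-t curve.
0–5 s: ½(-3 + -12)(5) = -37.5 m
5–10 s: ½(-12 + 9)(5) = -7.5 m
10–11 s: ½(9 + -3)(1) = 3 m
11–14 s: ½(-3 + -1)(3) = -6 m
Net displacement = -48 m

-48 m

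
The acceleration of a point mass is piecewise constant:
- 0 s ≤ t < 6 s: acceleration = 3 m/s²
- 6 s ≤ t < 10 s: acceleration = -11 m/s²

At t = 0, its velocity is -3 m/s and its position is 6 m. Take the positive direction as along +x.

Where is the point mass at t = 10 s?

On each constant-a segment, Δv = aΔt and Δx = v₀Δt + ½aΔt²; chain segment to segment.
0–6 s: v starts -3 m/s; Δx = -3·6 + ½·3·6² = 36 m; v ends 15 m/s.
6–10 s: v starts 15 m/s; Δx = 15·4 + ½·-11·4² = -28 m; v ends -29 m/s.
x(10) = 6 + Σ Δx = 14 m.

14 m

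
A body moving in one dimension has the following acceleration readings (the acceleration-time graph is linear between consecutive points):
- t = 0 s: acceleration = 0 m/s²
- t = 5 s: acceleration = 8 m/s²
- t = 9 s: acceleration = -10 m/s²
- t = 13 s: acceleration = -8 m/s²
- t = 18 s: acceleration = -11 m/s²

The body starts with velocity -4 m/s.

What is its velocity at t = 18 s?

Δv equals the area under the a-t graph; then v = v₀ + Δv.
0–5 s: ½(0 + 8)(5) = 20 m/s
5–9 s: ½(8 + -10)(4) = -4 m/s
9–13 s: ½(-10 + -8)(4) = -36 m/s
13–18 s: ½(-8 + -11)(5) = -47.5 m/s
Δv = -67.5 m/s, so v(18) = -4 + (-67.5) = -71.5 m/s.

-71.5 m/s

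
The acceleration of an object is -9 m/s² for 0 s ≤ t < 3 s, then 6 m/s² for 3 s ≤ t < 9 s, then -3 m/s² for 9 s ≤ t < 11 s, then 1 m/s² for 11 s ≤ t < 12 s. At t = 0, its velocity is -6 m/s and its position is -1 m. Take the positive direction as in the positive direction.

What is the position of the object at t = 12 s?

-152 m

On each constant-a segment, Δv = aΔt and Δx = v₀Δt + ½aΔt²; chain segment to segment.
0–3 s: v starts -6 m/s; Δx = -6·3 + ½·-9·3² = -58.5 m; v ends -33 m/s.
3–9 s: v starts -33 m/s; Δx = -33·6 + ½·6·6² = -90 m; v ends 3 m/s.
9–11 s: v starts 3 m/s; Δx = 3·2 + ½·-3·2² = 0 m; v ends -3 m/s.
11–12 s: v starts -3 m/s; Δx = -3·1 + ½·1·1² = -2.5 m; v ends -2 m/s.
x(12) = -1 + Σ Δx = -152 m.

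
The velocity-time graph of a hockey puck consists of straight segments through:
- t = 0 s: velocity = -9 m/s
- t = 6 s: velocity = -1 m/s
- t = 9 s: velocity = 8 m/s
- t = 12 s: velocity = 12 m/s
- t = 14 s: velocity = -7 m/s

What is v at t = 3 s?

On 0–6 s the graph is linear from -9 to -1 m/s: v(3) = -9 + (-1 − -9)·(3 − 0)/(6 − 0) = -5 m/s.

-5 m/s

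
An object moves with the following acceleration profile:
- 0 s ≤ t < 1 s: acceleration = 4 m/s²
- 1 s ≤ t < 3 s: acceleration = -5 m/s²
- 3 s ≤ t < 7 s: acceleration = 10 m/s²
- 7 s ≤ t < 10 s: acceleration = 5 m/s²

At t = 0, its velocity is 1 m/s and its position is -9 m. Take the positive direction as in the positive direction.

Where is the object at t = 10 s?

On each constant-a segment, Δv = aΔt and Δx = v₀Δt + ½aΔt²; chain segment to segment.
0–1 s: v starts 1 m/s; Δx = 1·1 + ½·4·1² = 3 m; v ends 5 m/s.
1–3 s: v starts 5 m/s; Δx = 5·2 + ½·-5·2² = 0 m; v ends -5 m/s.
3–7 s: v starts -5 m/s; Δx = -5·4 + ½·10·4² = 60 m; v ends 35 m/s.
7–10 s: v starts 35 m/s; Δx = 35·3 + ½·5·3² = 127.5 m; v ends 50 m/s.
x(10) = -9 + Σ Δx = 181.5 m.

181.5 m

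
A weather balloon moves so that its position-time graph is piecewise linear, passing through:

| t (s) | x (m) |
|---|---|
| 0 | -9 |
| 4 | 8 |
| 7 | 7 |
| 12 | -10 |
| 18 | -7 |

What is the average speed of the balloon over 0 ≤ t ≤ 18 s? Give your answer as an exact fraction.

19/9 m/s

Average speed = (total path length)/(elapsed time); on a piecewise-linear x-t graph the path length is Σ|Δx|.
0–4 s: |Δx| = |8 − -9| = 17 m
4–7 s: |Δx| = |7 − 8| = 1 m
7–12 s: |Δx| = |-10 − 7| = 17 m
12–18 s: |Δx| = |-7 − -10| = 3 m
Total path = 38 m; average speed = 38/18 = 19/9 m/s.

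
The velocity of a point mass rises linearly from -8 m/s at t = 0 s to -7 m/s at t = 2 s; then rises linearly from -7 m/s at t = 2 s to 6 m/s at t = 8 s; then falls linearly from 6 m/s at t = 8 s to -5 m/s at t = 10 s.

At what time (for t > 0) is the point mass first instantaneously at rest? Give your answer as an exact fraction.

v changes sign on 2–8 s (from -7 to 6); the graph is linear there, so v = 0 at t = 2 + (7)·(8 − 2)/(6 − -7) = 68/13 s.

t = 68/13 s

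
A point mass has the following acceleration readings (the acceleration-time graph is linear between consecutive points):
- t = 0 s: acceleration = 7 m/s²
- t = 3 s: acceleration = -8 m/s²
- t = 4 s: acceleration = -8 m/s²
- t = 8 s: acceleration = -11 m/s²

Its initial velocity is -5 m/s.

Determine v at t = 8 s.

-52.5 m/s

Δv equals the area under the a-t graph; then v = v₀ + Δv.
0–3 s: ½(7 + -8)(3) = -1.5 m/s
3–4 s: -8 × 1 = -8 m/s
4–8 s: ½(-8 + -11)(4) = -38 m/s
Δv = -47.5 m/s, so v(8) = -5 + (-47.5) = -52.5 m/s.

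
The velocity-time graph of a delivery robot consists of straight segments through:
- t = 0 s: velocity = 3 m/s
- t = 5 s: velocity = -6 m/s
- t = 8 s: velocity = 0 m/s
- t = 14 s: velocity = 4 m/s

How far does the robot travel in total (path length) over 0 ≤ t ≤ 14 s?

Distance (not displacement) is the total path length: add the absolute areas under v-t.
0–5 s: v = 0 at t = 5/3 s; triangle areas 2.5 + 10 = 12.5 m
5–8 s: |½(-6 + 0)(3)| = 9 m
8–14 s: |½(0 + 4)(6)| = 12 m
Total distance = 33.5 m

33.5 m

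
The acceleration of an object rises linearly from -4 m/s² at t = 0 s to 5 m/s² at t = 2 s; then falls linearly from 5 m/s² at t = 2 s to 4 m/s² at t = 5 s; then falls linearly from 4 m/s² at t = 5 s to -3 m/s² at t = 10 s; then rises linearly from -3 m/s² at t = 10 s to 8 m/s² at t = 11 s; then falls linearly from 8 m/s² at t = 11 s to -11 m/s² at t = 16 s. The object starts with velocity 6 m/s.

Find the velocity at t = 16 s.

18 m/s

Δv equals the area under the a-t graph; then v = v₀ + Δv.
0–2 s: ½(-4 + 5)(2) = 1 m/s
2–5 s: ½(5 + 4)(3) = 13.5 m/s
5–10 s: ½(4 + -3)(5) = 2.5 m/s
10–11 s: ½(-3 + 8)(1) = 2.5 m/s
11–16 s: ½(8 + -11)(5) = -7.5 m/s
Δv = 12 m/s, so v(16) = 6 + (12) = 18 m/s.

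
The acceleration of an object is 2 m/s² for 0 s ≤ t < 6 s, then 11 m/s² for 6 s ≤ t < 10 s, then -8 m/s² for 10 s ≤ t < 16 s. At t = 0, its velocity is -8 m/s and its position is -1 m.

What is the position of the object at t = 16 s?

On each constant-a segment, Δv = aΔt and Δx = v₀Δt + ½aΔt²; chain segment to segment.
0–6 s: v starts -8 m/s; Δx = -8·6 + ½·2·6² = -12 m; v ends 4 m/s.
6–10 s: v starts 4 m/s; Δx = 4·4 + ½·11·4² = 104 m; v ends 48 m/s.
10–16 s: v starts 48 m/s; Δx = 48·6 + ½·-8·6² = 144 m; v ends 0 m/s.
x(16) = -1 + Σ Δx = 235 m.

235 m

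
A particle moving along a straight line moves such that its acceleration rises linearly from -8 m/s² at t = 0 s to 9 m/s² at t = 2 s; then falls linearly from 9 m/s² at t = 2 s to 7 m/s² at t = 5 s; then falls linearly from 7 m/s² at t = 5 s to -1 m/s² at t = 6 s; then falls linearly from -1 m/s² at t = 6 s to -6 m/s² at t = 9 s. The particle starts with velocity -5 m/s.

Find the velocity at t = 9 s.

12.5 m/s

Δv equals the area under the a-t graph; then v = v₀ + Δv.
0–2 s: ½(-8 + 9)(2) = 1 m/s
2–5 s: ½(9 + 7)(3) = 24 m/s
5–6 s: ½(7 + -1)(1) = 3 m/s
6–9 s: ½(-1 + -6)(3) = -10.5 m/s
Δv = 17.5 m/s, so v(9) = -5 + (17.5) = 12.5 m/s.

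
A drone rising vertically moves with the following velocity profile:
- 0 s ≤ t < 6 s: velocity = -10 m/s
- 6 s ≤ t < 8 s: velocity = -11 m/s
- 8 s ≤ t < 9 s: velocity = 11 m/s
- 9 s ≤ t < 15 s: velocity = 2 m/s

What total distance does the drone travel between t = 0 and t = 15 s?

105 m

Total distance travelled is ∫|v| dt — sum the magnitudes of each area piece.
0–6 s: |-10| × 6 = 60 m
6–8 s: |-11| × 2 = 22 m
8–9 s: |11| × 1 = 11 m
9–15 s: |2| × 6 = 12 m
Total distance = 105 m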